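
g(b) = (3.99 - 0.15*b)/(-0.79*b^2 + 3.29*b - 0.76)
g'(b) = (3.99 - 0.15*b)*(1.58*b - 3.29)/(-0.79*b^2 + 3.29*b - 0.76)^2 - 0.15/(-0.79*b^2 + 3.29*b - 0.76) = (-0.1185*b^2 + 6.3042*b - 13.0131)/(0.6241*b^4 - 5.1982*b^3 + 12.0249*b^2 - 5.0008*b + 0.5776)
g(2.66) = 1.50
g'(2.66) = 0.51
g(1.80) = 1.43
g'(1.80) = -0.30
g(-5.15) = -0.12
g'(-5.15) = -0.03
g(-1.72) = -0.49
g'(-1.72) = -0.32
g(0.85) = 2.64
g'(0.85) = -3.60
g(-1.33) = -0.64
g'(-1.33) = -0.51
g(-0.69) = -1.20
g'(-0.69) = -1.50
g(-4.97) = -0.13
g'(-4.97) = -0.04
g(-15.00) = -0.03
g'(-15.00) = -0.00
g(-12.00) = -0.04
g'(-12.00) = -0.00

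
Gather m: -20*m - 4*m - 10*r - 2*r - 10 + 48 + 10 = -24*m - 12*r + 48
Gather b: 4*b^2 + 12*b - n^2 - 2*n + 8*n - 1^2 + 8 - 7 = 4*b^2 + 12*b - n^2 + 6*n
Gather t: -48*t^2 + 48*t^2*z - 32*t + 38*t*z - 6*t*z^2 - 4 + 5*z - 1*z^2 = t^2*(48*z - 48) + t*(-6*z^2 + 38*z - 32) - z^2 + 5*z - 4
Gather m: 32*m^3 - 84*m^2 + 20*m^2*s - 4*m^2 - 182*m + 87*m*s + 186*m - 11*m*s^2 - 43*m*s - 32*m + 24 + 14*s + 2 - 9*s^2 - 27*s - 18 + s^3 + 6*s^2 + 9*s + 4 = 32*m^3 + m^2*(20*s - 88) + m*(-11*s^2 + 44*s - 28) + s^3 - 3*s^2 - 4*s + 12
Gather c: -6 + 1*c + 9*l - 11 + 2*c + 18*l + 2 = 3*c + 27*l - 15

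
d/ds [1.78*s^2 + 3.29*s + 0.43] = 3.56*s + 3.29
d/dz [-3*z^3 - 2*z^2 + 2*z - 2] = -9*z^2 - 4*z + 2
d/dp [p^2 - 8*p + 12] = 2*p - 8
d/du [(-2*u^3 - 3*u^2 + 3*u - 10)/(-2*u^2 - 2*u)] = (u^4 + 2*u^3 + 3*u^2 - 10*u - 5)/(u^2*(u^2 + 2*u + 1))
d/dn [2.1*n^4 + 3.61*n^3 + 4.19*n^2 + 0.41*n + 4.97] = 8.4*n^3 + 10.83*n^2 + 8.38*n + 0.41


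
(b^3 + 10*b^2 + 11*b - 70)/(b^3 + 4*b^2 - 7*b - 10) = (b + 7)/(b + 1)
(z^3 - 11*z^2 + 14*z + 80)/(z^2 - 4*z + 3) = (z^3 - 11*z^2 + 14*z + 80)/(z^2 - 4*z + 3)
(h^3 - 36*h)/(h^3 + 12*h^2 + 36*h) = (h - 6)/(h + 6)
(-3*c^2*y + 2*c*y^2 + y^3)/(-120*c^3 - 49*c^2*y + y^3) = y*(-c + y)/(-40*c^2 - 3*c*y + y^2)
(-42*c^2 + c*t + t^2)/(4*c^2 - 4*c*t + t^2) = (-42*c^2 + c*t + t^2)/(4*c^2 - 4*c*t + t^2)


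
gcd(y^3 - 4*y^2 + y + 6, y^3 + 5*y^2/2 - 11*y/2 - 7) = y^2 - y - 2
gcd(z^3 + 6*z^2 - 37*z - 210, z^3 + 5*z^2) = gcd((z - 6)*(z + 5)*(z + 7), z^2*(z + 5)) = z + 5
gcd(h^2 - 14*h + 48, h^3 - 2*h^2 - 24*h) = h - 6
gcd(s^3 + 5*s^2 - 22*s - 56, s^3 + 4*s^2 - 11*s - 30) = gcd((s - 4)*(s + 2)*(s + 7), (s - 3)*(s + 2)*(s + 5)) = s + 2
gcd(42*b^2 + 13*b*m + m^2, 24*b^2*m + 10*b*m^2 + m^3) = 6*b + m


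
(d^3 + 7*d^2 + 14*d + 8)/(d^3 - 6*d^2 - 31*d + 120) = (d^3 + 7*d^2 + 14*d + 8)/(d^3 - 6*d^2 - 31*d + 120)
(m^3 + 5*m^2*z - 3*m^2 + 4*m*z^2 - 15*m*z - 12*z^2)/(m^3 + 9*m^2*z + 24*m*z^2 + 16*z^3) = (m - 3)/(m + 4*z)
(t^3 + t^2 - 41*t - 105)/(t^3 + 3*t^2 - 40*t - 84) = (t^3 + t^2 - 41*t - 105)/(t^3 + 3*t^2 - 40*t - 84)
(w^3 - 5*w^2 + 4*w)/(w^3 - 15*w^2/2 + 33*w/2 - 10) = 2*w/(2*w - 5)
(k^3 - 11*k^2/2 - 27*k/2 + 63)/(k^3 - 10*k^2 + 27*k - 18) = (k + 7/2)/(k - 1)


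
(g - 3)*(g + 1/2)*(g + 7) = g^3 + 9*g^2/2 - 19*g - 21/2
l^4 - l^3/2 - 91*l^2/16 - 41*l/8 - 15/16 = (l - 3)*(l + 1/4)*(l + 1)*(l + 5/4)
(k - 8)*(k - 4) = k^2 - 12*k + 32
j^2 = j^2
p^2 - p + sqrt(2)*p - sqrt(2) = (p - 1)*(p + sqrt(2))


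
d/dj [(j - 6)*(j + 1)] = 2*j - 5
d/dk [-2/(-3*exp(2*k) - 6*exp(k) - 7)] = -12*(exp(k) + 1)*exp(k)/(3*exp(2*k) + 6*exp(k) + 7)^2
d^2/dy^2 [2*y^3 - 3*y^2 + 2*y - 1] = 12*y - 6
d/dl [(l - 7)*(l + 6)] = 2*l - 1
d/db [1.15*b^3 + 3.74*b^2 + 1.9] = b*(3.45*b + 7.48)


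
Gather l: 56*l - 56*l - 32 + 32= 0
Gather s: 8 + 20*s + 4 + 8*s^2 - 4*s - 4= 8*s^2 + 16*s + 8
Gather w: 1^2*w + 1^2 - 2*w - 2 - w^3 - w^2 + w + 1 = -w^3 - w^2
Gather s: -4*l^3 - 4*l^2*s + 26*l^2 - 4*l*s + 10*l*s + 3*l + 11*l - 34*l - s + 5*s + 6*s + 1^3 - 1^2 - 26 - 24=-4*l^3 + 26*l^2 - 20*l + s*(-4*l^2 + 6*l + 10) - 50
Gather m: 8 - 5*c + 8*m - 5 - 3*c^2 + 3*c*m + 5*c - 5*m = -3*c^2 + m*(3*c + 3) + 3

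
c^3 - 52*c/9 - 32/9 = (c - 8/3)*(c + 2/3)*(c + 2)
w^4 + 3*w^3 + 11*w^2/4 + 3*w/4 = w*(w + 1/2)*(w + 1)*(w + 3/2)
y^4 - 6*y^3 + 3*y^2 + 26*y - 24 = (y - 4)*(y - 3)*(y - 1)*(y + 2)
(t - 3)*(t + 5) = t^2 + 2*t - 15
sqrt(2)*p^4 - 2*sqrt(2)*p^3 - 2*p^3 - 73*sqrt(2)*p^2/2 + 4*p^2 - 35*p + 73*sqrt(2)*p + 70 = (p - 2)*(p - 5*sqrt(2))*(p + 7*sqrt(2)/2)*(sqrt(2)*p + 1)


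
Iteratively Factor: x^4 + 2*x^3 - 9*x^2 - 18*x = (x + 3)*(x^3 - x^2 - 6*x) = x*(x + 3)*(x^2 - x - 6) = x*(x - 3)*(x + 3)*(x + 2)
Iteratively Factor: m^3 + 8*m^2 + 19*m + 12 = (m + 4)*(m^2 + 4*m + 3) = (m + 1)*(m + 4)*(m + 3)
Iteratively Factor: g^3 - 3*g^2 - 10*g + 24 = (g - 2)*(g^2 - g - 12) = (g - 4)*(g - 2)*(g + 3)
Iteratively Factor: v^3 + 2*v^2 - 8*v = (v)*(v^2 + 2*v - 8) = v*(v + 4)*(v - 2)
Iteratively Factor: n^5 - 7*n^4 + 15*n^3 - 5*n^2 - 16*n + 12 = (n - 1)*(n^4 - 6*n^3 + 9*n^2 + 4*n - 12) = (n - 2)*(n - 1)*(n^3 - 4*n^2 + n + 6) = (n - 2)^2*(n - 1)*(n^2 - 2*n - 3) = (n - 3)*(n - 2)^2*(n - 1)*(n + 1)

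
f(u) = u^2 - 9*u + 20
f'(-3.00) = -15.00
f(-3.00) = 56.00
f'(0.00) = -9.00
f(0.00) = 20.00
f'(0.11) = -8.78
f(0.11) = 19.02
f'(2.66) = -3.68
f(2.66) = 3.14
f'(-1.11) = -11.22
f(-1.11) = 31.22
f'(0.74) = -7.52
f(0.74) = 13.89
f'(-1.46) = -11.92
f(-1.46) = 35.27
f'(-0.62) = -10.24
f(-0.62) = 25.96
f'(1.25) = -6.50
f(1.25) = 10.31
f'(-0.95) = -10.90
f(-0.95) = 29.45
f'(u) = 2*u - 9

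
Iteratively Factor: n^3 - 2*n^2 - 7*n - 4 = (n - 4)*(n^2 + 2*n + 1) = (n - 4)*(n + 1)*(n + 1)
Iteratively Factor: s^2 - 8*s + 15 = (s - 3)*(s - 5)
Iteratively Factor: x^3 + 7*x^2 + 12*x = (x + 3)*(x^2 + 4*x) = x*(x + 3)*(x + 4)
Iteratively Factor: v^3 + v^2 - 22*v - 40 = (v + 4)*(v^2 - 3*v - 10) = (v + 2)*(v + 4)*(v - 5)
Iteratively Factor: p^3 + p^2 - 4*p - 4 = (p - 2)*(p^2 + 3*p + 2) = (p - 2)*(p + 1)*(p + 2)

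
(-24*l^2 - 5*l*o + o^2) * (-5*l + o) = 120*l^3 + l^2*o - 10*l*o^2 + o^3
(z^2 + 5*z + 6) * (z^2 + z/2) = z^4 + 11*z^3/2 + 17*z^2/2 + 3*z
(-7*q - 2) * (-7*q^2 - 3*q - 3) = 49*q^3 + 35*q^2 + 27*q + 6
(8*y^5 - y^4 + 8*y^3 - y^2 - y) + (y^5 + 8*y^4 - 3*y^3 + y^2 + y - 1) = 9*y^5 + 7*y^4 + 5*y^3 - 1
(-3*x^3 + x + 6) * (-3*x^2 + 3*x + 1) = 9*x^5 - 9*x^4 - 6*x^3 - 15*x^2 + 19*x + 6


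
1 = 1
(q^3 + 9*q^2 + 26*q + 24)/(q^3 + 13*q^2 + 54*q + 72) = (q + 2)/(q + 6)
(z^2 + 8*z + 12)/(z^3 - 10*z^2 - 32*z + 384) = (z + 2)/(z^2 - 16*z + 64)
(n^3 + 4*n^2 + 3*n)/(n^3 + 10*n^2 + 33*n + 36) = n*(n + 1)/(n^2 + 7*n + 12)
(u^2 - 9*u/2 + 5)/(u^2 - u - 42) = (-u^2 + 9*u/2 - 5)/(-u^2 + u + 42)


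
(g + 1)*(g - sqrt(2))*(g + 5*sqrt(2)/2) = g^3 + g^2 + 3*sqrt(2)*g^2/2 - 5*g + 3*sqrt(2)*g/2 - 5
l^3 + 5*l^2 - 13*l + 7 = (l - 1)^2*(l + 7)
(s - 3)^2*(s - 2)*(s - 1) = s^4 - 9*s^3 + 29*s^2 - 39*s + 18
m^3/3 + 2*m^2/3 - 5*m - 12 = (m/3 + 1)*(m - 4)*(m + 3)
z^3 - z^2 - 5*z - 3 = (z - 3)*(z + 1)^2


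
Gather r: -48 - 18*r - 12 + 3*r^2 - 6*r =3*r^2 - 24*r - 60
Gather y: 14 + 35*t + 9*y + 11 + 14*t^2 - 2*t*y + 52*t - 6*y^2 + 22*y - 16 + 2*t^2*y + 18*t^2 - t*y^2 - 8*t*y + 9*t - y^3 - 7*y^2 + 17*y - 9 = 32*t^2 + 96*t - y^3 + y^2*(-t - 13) + y*(2*t^2 - 10*t + 48)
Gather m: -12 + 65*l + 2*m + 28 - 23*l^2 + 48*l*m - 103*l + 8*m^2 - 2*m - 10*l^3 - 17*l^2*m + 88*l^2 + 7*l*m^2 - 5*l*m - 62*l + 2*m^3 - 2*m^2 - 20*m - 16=-10*l^3 + 65*l^2 - 100*l + 2*m^3 + m^2*(7*l + 6) + m*(-17*l^2 + 43*l - 20)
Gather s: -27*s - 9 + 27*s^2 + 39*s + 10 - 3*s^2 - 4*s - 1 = 24*s^2 + 8*s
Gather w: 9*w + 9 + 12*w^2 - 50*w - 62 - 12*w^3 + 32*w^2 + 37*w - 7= -12*w^3 + 44*w^2 - 4*w - 60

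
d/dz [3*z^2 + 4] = 6*z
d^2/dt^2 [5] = 0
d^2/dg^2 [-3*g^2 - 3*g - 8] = -6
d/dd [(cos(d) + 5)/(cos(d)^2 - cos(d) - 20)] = (cos(d)^2 + 10*cos(d) + 15)*sin(d)/(sin(d)^2 + cos(d) + 19)^2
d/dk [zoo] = 0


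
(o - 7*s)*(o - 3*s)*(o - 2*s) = o^3 - 12*o^2*s + 41*o*s^2 - 42*s^3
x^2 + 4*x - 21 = (x - 3)*(x + 7)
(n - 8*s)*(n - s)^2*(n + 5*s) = n^4 - 5*n^3*s - 33*n^2*s^2 + 77*n*s^3 - 40*s^4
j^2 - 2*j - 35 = (j - 7)*(j + 5)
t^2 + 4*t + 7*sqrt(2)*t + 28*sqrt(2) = (t + 4)*(t + 7*sqrt(2))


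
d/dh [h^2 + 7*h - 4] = 2*h + 7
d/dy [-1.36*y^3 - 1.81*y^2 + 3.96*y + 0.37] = -4.08*y^2 - 3.62*y + 3.96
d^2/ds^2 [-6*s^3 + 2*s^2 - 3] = 4 - 36*s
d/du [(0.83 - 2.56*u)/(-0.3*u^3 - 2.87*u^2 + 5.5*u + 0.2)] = (-1.536*u^3 - 6.6002*u^2 + 4.7642*u - 5.077)/(0.09*u^6 + 1.722*u^5 + 4.9369*u^4 - 31.69*u^3 + 29.102*u^2 + 2.2*u + 0.04)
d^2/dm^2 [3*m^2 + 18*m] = 6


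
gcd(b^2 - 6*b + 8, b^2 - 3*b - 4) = b - 4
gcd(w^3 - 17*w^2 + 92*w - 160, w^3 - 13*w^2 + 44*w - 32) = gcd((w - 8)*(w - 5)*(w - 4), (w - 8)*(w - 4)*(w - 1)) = w^2 - 12*w + 32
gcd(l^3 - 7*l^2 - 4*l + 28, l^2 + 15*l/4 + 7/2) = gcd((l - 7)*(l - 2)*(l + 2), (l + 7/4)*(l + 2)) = l + 2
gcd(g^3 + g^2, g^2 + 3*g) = g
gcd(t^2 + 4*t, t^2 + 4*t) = t^2 + 4*t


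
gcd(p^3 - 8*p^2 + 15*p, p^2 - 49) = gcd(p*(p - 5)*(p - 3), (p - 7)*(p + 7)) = 1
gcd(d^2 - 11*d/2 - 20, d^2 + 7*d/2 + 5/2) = d + 5/2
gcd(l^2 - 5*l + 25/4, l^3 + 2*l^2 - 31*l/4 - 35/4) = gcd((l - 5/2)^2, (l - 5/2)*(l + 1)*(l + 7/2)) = l - 5/2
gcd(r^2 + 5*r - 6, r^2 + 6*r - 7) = r - 1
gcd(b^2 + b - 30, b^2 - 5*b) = b - 5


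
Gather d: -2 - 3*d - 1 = -3*d - 3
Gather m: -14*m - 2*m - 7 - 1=-16*m - 8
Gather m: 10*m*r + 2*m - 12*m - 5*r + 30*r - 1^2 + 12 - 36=m*(10*r - 10) + 25*r - 25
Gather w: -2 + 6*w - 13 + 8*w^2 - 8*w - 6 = 8*w^2 - 2*w - 21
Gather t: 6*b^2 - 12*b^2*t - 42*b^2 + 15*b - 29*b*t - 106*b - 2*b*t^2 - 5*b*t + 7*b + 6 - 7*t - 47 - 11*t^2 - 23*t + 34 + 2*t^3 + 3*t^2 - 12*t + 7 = -36*b^2 - 84*b + 2*t^3 + t^2*(-2*b - 8) + t*(-12*b^2 - 34*b - 42)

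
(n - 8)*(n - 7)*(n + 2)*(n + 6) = n^4 - 7*n^3 - 52*n^2 + 268*n + 672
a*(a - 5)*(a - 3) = a^3 - 8*a^2 + 15*a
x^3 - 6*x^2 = x^2*(x - 6)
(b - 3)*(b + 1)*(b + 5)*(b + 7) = b^4 + 10*b^3 + 8*b^2 - 106*b - 105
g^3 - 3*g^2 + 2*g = g*(g - 2)*(g - 1)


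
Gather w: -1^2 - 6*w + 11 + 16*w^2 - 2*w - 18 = 16*w^2 - 8*w - 8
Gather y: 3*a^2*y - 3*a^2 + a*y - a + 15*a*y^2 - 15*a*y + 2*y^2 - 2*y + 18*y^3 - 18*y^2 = -3*a^2 - a + 18*y^3 + y^2*(15*a - 16) + y*(3*a^2 - 14*a - 2)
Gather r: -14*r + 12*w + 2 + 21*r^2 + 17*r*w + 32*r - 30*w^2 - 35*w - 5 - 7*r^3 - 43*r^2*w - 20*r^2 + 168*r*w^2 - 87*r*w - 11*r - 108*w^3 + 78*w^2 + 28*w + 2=-7*r^3 + r^2*(1 - 43*w) + r*(168*w^2 - 70*w + 7) - 108*w^3 + 48*w^2 + 5*w - 1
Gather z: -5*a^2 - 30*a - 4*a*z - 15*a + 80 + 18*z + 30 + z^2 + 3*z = -5*a^2 - 45*a + z^2 + z*(21 - 4*a) + 110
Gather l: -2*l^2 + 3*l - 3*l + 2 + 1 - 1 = 2 - 2*l^2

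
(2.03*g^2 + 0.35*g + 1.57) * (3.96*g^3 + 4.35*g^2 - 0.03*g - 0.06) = 8.0388*g^5 + 10.2165*g^4 + 7.6788*g^3 + 6.6972*g^2 - 0.0681*g - 0.0942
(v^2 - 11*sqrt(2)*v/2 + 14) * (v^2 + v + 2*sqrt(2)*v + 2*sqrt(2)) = v^4 - 7*sqrt(2)*v^3/2 + v^3 - 8*v^2 - 7*sqrt(2)*v^2/2 - 8*v + 28*sqrt(2)*v + 28*sqrt(2)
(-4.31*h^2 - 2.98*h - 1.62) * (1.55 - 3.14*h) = 13.5334*h^3 + 2.6767*h^2 + 0.4678*h - 2.511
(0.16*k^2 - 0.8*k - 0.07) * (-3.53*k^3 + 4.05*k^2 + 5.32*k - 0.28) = -0.5648*k^5 + 3.472*k^4 - 2.1417*k^3 - 4.5843*k^2 - 0.1484*k + 0.0196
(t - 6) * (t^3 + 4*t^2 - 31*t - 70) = t^4 - 2*t^3 - 55*t^2 + 116*t + 420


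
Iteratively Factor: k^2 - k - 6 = (k - 3)*(k + 2)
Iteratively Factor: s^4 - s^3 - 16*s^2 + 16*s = (s - 4)*(s^3 + 3*s^2 - 4*s) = (s - 4)*(s - 1)*(s^2 + 4*s) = (s - 4)*(s - 1)*(s + 4)*(s)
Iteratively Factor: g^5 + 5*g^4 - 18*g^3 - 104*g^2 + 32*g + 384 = (g + 4)*(g^4 + g^3 - 22*g^2 - 16*g + 96) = (g - 4)*(g + 4)*(g^3 + 5*g^2 - 2*g - 24) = (g - 4)*(g - 2)*(g + 4)*(g^2 + 7*g + 12) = (g - 4)*(g - 2)*(g + 3)*(g + 4)*(g + 4)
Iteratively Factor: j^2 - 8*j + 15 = (j - 3)*(j - 5)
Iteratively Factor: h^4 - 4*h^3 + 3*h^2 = (h)*(h^3 - 4*h^2 + 3*h) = h^2*(h^2 - 4*h + 3) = h^2*(h - 3)*(h - 1)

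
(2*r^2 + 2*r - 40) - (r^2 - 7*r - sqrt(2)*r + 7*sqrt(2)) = r^2 + sqrt(2)*r + 9*r - 40 - 7*sqrt(2)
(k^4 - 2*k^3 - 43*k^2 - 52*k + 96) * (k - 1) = k^5 - 3*k^4 - 41*k^3 - 9*k^2 + 148*k - 96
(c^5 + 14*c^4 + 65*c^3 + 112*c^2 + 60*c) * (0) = 0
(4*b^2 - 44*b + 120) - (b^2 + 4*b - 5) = 3*b^2 - 48*b + 125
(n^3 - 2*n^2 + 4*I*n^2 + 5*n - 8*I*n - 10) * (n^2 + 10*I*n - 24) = n^5 - 2*n^4 + 14*I*n^4 - 59*n^3 - 28*I*n^3 + 118*n^2 - 46*I*n^2 - 120*n + 92*I*n + 240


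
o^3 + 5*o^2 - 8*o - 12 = (o - 2)*(o + 1)*(o + 6)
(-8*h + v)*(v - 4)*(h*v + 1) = -8*h^2*v^2 + 32*h^2*v + h*v^3 - 4*h*v^2 - 8*h*v + 32*h + v^2 - 4*v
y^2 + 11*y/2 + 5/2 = (y + 1/2)*(y + 5)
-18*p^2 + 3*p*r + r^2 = (-3*p + r)*(6*p + r)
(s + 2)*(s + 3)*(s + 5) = s^3 + 10*s^2 + 31*s + 30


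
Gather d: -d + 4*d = 3*d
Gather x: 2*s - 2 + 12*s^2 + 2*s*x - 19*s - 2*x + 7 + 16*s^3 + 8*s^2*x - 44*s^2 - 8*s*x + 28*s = 16*s^3 - 32*s^2 + 11*s + x*(8*s^2 - 6*s - 2) + 5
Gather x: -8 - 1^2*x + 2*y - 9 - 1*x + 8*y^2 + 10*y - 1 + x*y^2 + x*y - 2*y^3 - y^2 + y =x*(y^2 + y - 2) - 2*y^3 + 7*y^2 + 13*y - 18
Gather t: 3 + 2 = 5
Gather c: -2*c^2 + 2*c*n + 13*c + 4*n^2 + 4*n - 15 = -2*c^2 + c*(2*n + 13) + 4*n^2 + 4*n - 15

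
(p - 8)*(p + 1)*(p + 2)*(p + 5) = p^4 - 47*p^2 - 126*p - 80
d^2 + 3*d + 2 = (d + 1)*(d + 2)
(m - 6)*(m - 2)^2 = m^3 - 10*m^2 + 28*m - 24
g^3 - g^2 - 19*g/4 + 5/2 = (g - 5/2)*(g - 1/2)*(g + 2)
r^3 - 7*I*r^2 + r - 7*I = (r - 7*I)*(r - I)*(r + I)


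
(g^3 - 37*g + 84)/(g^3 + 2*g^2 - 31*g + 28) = (g - 3)/(g - 1)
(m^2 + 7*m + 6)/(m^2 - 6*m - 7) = (m + 6)/(m - 7)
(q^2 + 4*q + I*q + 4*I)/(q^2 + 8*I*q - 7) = (q + 4)/(q + 7*I)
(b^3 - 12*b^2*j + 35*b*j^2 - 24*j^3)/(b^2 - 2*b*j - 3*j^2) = (b^2 - 9*b*j + 8*j^2)/(b + j)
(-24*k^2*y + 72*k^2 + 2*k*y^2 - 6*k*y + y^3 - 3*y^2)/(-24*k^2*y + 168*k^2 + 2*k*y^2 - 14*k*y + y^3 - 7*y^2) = (y - 3)/(y - 7)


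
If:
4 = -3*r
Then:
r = -4/3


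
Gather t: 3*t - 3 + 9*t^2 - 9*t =9*t^2 - 6*t - 3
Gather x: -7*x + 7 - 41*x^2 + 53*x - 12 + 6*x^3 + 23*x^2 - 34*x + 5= 6*x^3 - 18*x^2 + 12*x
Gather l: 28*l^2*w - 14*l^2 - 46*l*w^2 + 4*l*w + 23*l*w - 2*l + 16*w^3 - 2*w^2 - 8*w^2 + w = l^2*(28*w - 14) + l*(-46*w^2 + 27*w - 2) + 16*w^3 - 10*w^2 + w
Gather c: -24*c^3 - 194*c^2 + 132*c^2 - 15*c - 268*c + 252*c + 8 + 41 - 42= -24*c^3 - 62*c^2 - 31*c + 7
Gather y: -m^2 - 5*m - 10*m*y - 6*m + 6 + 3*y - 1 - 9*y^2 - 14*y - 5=-m^2 - 11*m - 9*y^2 + y*(-10*m - 11)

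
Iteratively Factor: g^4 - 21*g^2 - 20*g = (g)*(g^3 - 21*g - 20) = g*(g + 1)*(g^2 - g - 20) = g*(g - 5)*(g + 1)*(g + 4)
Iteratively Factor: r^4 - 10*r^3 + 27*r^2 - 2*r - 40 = (r - 5)*(r^3 - 5*r^2 + 2*r + 8) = (r - 5)*(r - 2)*(r^2 - 3*r - 4) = (r - 5)*(r - 4)*(r - 2)*(r + 1)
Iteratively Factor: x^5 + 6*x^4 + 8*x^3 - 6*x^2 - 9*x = (x + 1)*(x^4 + 5*x^3 + 3*x^2 - 9*x) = x*(x + 1)*(x^3 + 5*x^2 + 3*x - 9) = x*(x - 1)*(x + 1)*(x^2 + 6*x + 9) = x*(x - 1)*(x + 1)*(x + 3)*(x + 3)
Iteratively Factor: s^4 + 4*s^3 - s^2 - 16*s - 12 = (s + 2)*(s^3 + 2*s^2 - 5*s - 6) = (s + 2)*(s + 3)*(s^2 - s - 2) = (s + 1)*(s + 2)*(s + 3)*(s - 2)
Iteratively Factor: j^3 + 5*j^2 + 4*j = (j + 4)*(j^2 + j) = j*(j + 4)*(j + 1)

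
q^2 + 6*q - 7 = (q - 1)*(q + 7)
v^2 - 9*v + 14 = (v - 7)*(v - 2)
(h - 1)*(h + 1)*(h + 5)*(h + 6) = h^4 + 11*h^3 + 29*h^2 - 11*h - 30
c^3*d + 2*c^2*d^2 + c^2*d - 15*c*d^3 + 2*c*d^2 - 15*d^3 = (c - 3*d)*(c + 5*d)*(c*d + d)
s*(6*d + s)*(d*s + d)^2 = 6*d^3*s^3 + 12*d^3*s^2 + 6*d^3*s + d^2*s^4 + 2*d^2*s^3 + d^2*s^2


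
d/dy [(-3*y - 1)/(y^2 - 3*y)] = (3*y^2 + 2*y - 3)/(y^2*(y^2 - 6*y + 9))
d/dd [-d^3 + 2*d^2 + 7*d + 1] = -3*d^2 + 4*d + 7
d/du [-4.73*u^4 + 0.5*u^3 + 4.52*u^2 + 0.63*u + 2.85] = -18.92*u^3 + 1.5*u^2 + 9.04*u + 0.63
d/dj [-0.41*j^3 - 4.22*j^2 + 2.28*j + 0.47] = -1.23*j^2 - 8.44*j + 2.28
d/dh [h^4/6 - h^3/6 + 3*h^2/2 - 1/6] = h*(4*h^2 - 3*h + 18)/6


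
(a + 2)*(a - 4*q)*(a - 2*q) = a^3 - 6*a^2*q + 2*a^2 + 8*a*q^2 - 12*a*q + 16*q^2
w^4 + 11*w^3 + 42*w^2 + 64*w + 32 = (w + 1)*(w + 2)*(w + 4)^2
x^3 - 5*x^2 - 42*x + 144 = (x - 8)*(x - 3)*(x + 6)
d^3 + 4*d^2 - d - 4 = (d - 1)*(d + 1)*(d + 4)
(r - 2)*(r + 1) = r^2 - r - 2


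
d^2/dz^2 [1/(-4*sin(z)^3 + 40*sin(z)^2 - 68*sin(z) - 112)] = (9*sin(z)^5 - 119*sin(z)^4 + 541*sin(z)^3 - 1143*sin(z)^2 + 1850*sin(z) - 1138)/(4*(sin(z) - 7)^3*(sin(z) - 4)^3*(sin(z) + 1)^2)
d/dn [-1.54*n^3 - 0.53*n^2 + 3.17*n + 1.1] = -4.62*n^2 - 1.06*n + 3.17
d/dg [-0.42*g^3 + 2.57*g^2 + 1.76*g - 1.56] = -1.26*g^2 + 5.14*g + 1.76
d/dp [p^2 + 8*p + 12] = 2*p + 8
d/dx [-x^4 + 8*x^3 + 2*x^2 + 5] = 4*x*(-x^2 + 6*x + 1)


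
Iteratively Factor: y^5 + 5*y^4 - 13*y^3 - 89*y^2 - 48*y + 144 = (y - 4)*(y^4 + 9*y^3 + 23*y^2 + 3*y - 36) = (y - 4)*(y - 1)*(y^3 + 10*y^2 + 33*y + 36) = (y - 4)*(y - 1)*(y + 3)*(y^2 + 7*y + 12) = (y - 4)*(y - 1)*(y + 3)^2*(y + 4)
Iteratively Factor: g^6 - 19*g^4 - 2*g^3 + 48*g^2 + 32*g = (g + 1)*(g^5 - g^4 - 18*g^3 + 16*g^2 + 32*g) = (g - 4)*(g + 1)*(g^4 + 3*g^3 - 6*g^2 - 8*g) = g*(g - 4)*(g + 1)*(g^3 + 3*g^2 - 6*g - 8) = g*(g - 4)*(g + 1)^2*(g^2 + 2*g - 8) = g*(g - 4)*(g + 1)^2*(g + 4)*(g - 2)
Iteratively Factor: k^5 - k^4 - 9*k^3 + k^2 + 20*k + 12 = (k + 2)*(k^4 - 3*k^3 - 3*k^2 + 7*k + 6) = (k + 1)*(k + 2)*(k^3 - 4*k^2 + k + 6) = (k - 2)*(k + 1)*(k + 2)*(k^2 - 2*k - 3) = (k - 2)*(k + 1)^2*(k + 2)*(k - 3)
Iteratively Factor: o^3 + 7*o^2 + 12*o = (o + 4)*(o^2 + 3*o) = (o + 3)*(o + 4)*(o)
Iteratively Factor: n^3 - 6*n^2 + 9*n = (n - 3)*(n^2 - 3*n) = n*(n - 3)*(n - 3)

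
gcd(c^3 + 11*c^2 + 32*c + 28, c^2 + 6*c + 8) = c + 2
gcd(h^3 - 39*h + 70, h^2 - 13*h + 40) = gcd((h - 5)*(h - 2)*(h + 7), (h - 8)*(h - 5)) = h - 5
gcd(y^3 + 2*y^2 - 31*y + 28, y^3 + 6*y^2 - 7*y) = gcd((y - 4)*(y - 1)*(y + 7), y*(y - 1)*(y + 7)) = y^2 + 6*y - 7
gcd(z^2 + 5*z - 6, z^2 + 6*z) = z + 6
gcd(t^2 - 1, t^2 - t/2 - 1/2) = t - 1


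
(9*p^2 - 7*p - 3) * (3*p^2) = 27*p^4 - 21*p^3 - 9*p^2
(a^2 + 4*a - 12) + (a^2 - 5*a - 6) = 2*a^2 - a - 18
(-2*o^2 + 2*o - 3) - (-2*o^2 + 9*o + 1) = -7*o - 4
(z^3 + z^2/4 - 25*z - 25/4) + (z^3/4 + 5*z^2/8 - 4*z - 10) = 5*z^3/4 + 7*z^2/8 - 29*z - 65/4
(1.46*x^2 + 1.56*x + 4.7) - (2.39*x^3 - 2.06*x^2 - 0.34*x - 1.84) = -2.39*x^3 + 3.52*x^2 + 1.9*x + 6.54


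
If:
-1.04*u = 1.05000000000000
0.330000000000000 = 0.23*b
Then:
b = 1.43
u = -1.01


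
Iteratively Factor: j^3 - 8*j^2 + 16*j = (j - 4)*(j^2 - 4*j) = j*(j - 4)*(j - 4)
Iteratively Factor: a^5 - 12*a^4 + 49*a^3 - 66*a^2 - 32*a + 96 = (a - 4)*(a^4 - 8*a^3 + 17*a^2 + 2*a - 24) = (a - 4)*(a - 2)*(a^3 - 6*a^2 + 5*a + 12) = (a - 4)*(a - 3)*(a - 2)*(a^2 - 3*a - 4) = (a - 4)*(a - 3)*(a - 2)*(a + 1)*(a - 4)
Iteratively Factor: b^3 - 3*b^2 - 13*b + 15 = (b + 3)*(b^2 - 6*b + 5) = (b - 5)*(b + 3)*(b - 1)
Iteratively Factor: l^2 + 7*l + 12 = (l + 4)*(l + 3)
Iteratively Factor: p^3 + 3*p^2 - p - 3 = (p - 1)*(p^2 + 4*p + 3) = (p - 1)*(p + 3)*(p + 1)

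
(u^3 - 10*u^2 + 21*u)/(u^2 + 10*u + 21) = u*(u^2 - 10*u + 21)/(u^2 + 10*u + 21)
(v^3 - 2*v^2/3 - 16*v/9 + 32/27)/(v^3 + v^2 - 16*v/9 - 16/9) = (v - 2/3)/(v + 1)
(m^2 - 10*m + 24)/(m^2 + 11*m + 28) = (m^2 - 10*m + 24)/(m^2 + 11*m + 28)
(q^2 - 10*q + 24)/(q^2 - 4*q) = (q - 6)/q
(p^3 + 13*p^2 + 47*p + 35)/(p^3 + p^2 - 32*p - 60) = (p^2 + 8*p + 7)/(p^2 - 4*p - 12)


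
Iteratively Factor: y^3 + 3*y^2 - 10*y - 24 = (y + 4)*(y^2 - y - 6) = (y + 2)*(y + 4)*(y - 3)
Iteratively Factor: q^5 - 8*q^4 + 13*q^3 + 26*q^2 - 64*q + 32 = (q - 1)*(q^4 - 7*q^3 + 6*q^2 + 32*q - 32) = (q - 1)^2*(q^3 - 6*q^2 + 32) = (q - 1)^2*(q + 2)*(q^2 - 8*q + 16) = (q - 4)*(q - 1)^2*(q + 2)*(q - 4)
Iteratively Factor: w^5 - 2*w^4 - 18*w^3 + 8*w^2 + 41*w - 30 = (w + 3)*(w^4 - 5*w^3 - 3*w^2 + 17*w - 10) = (w - 1)*(w + 3)*(w^3 - 4*w^2 - 7*w + 10) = (w - 5)*(w - 1)*(w + 3)*(w^2 + w - 2) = (w - 5)*(w - 1)*(w + 2)*(w + 3)*(w - 1)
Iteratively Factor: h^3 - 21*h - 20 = (h - 5)*(h^2 + 5*h + 4) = (h - 5)*(h + 4)*(h + 1)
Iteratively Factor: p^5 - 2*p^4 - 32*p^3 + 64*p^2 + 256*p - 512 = (p - 4)*(p^4 + 2*p^3 - 24*p^2 - 32*p + 128) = (p - 4)^2*(p^3 + 6*p^2 - 32) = (p - 4)^2*(p + 4)*(p^2 + 2*p - 8) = (p - 4)^2*(p - 2)*(p + 4)*(p + 4)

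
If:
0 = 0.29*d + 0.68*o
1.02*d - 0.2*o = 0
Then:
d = 0.00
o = 0.00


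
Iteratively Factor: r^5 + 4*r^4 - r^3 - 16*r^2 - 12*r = (r)*(r^4 + 4*r^3 - r^2 - 16*r - 12) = r*(r + 1)*(r^3 + 3*r^2 - 4*r - 12) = r*(r + 1)*(r + 2)*(r^2 + r - 6) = r*(r + 1)*(r + 2)*(r + 3)*(r - 2)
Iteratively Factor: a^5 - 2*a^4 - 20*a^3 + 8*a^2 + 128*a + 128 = (a + 2)*(a^4 - 4*a^3 - 12*a^2 + 32*a + 64) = (a - 4)*(a + 2)*(a^3 - 12*a - 16) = (a - 4)*(a + 2)^2*(a^2 - 2*a - 8) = (a - 4)*(a + 2)^3*(a - 4)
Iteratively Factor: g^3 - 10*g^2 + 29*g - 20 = (g - 4)*(g^2 - 6*g + 5) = (g - 4)*(g - 1)*(g - 5)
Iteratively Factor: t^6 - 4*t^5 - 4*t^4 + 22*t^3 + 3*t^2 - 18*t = (t - 3)*(t^5 - t^4 - 7*t^3 + t^2 + 6*t) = t*(t - 3)*(t^4 - t^3 - 7*t^2 + t + 6) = t*(t - 3)^2*(t^3 + 2*t^2 - t - 2) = t*(t - 3)^2*(t + 1)*(t^2 + t - 2) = t*(t - 3)^2*(t + 1)*(t + 2)*(t - 1)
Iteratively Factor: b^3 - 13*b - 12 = (b + 3)*(b^2 - 3*b - 4) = (b - 4)*(b + 3)*(b + 1)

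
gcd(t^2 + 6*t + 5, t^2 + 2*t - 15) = t + 5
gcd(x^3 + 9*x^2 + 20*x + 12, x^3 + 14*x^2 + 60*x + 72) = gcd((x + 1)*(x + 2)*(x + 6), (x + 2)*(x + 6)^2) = x^2 + 8*x + 12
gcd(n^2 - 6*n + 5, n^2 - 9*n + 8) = n - 1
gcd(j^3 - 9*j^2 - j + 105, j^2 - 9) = j + 3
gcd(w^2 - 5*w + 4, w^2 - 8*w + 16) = w - 4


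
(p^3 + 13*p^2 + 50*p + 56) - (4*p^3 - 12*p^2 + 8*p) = -3*p^3 + 25*p^2 + 42*p + 56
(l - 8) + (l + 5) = 2*l - 3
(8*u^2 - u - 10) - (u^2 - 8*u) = 7*u^2 + 7*u - 10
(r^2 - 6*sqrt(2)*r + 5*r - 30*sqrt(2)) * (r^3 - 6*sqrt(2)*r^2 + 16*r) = r^5 - 12*sqrt(2)*r^4 + 5*r^4 - 60*sqrt(2)*r^3 + 88*r^3 - 96*sqrt(2)*r^2 + 440*r^2 - 480*sqrt(2)*r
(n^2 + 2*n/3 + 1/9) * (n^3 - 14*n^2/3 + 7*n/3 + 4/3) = n^5 - 4*n^4 - 2*n^3/3 + 64*n^2/27 + 31*n/27 + 4/27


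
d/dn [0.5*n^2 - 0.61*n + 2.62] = 1.0*n - 0.61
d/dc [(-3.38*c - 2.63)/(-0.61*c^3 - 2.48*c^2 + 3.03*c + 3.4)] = (2.0618*c^3 + 8.3824*c^2 - 10.2414*c - (3.38*c + 2.63)*(1.83*c^2 + 4.96*c - 3.03) - 11.492)/(0.61*c^3 + 2.48*c^2 - 3.03*c - 3.4)^2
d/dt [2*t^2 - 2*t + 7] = 4*t - 2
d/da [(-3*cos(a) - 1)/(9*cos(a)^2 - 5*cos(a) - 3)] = (27*sin(a)^2 - 18*cos(a) - 31)*sin(a)/(-9*cos(a)^2 + 5*cos(a) + 3)^2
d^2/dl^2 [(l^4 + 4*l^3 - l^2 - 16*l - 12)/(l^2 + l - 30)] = 2*(l^6 + 3*l^5 - 87*l^4 - 131*l^3 + 4914*l^2 + 9324*l - 1752)/(l^6 + 3*l^5 - 87*l^4 - 179*l^3 + 2610*l^2 + 2700*l - 27000)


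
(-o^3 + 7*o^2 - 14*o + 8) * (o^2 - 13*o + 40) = -o^5 + 20*o^4 - 145*o^3 + 470*o^2 - 664*o + 320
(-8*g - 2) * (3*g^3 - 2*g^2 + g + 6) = -24*g^4 + 10*g^3 - 4*g^2 - 50*g - 12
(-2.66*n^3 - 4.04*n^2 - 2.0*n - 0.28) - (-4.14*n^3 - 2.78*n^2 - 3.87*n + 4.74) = 1.48*n^3 - 1.26*n^2 + 1.87*n - 5.02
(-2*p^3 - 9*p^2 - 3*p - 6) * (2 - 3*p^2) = 6*p^5 + 27*p^4 + 5*p^3 - 6*p - 12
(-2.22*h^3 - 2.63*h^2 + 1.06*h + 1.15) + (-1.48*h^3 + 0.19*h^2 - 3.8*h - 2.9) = -3.7*h^3 - 2.44*h^2 - 2.74*h - 1.75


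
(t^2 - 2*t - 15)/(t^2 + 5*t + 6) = (t - 5)/(t + 2)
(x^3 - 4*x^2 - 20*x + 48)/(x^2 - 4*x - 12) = (x^2 + 2*x - 8)/(x + 2)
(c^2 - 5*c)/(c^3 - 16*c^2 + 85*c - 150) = c/(c^2 - 11*c + 30)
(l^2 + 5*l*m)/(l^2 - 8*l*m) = (l + 5*m)/(l - 8*m)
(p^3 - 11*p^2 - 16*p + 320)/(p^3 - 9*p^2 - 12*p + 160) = (p^2 - 3*p - 40)/(p^2 - p - 20)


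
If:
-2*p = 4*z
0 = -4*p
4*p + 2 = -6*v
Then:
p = 0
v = -1/3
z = 0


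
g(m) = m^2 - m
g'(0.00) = -1.00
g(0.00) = 0.00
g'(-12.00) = -25.00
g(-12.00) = 156.00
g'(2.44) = 3.88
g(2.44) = 3.51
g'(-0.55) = -2.10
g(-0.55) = 0.85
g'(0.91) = 0.82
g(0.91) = -0.08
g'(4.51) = 8.02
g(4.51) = 15.83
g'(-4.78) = -10.56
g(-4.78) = 27.63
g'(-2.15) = -5.30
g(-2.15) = 6.77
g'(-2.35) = -5.70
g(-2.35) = 7.87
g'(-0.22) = -1.44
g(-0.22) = 0.27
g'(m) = 2*m - 1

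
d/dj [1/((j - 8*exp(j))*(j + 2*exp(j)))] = (-(j - 8*exp(j))*(2*exp(j) + 1) + (j + 2*exp(j))*(8*exp(j) - 1))/((j - 8*exp(j))^2*(j + 2*exp(j))^2)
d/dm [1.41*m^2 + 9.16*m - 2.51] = 2.82*m + 9.16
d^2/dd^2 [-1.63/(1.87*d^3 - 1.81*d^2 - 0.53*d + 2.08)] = ((18.2886*d - 5.9006)*(1.87*d^3 - 1.81*d^2 - 0.53*d + 2.08) - 1.63*(-11.22*d^2 + 7.24*d + 1.06)*(-5.61*d^2 + 3.62*d + 0.53))/(1.87*d^3 - 1.81*d^2 - 0.53*d + 2.08)^3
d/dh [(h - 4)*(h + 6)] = 2*h + 2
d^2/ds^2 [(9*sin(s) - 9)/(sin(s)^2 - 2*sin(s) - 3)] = 9*(-sin(s)^4 + 3*sin(s)^3 - 25*sin(s)^2 + 41*sin(s) - 26)/((sin(s) - 3)^3*(sin(s) + 1)^2)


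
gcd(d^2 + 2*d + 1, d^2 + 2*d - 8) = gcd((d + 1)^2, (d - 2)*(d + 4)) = 1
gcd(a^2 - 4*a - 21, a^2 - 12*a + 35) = a - 7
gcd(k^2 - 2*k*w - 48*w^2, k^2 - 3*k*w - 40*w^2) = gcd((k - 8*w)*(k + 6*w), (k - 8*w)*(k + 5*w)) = -k + 8*w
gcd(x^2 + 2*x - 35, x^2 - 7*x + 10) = x - 5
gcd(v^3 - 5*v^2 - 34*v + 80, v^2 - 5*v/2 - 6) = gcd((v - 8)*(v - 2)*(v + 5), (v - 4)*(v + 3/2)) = 1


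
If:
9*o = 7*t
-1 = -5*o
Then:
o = 1/5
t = 9/35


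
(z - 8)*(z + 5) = z^2 - 3*z - 40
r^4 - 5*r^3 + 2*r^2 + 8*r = r*(r - 4)*(r - 2)*(r + 1)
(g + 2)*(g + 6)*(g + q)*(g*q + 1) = g^4*q + g^3*q^2 + 8*g^3*q + g^3 + 8*g^2*q^2 + 13*g^2*q + 8*g^2 + 12*g*q^2 + 8*g*q + 12*g + 12*q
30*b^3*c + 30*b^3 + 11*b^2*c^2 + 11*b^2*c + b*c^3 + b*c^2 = (5*b + c)*(6*b + c)*(b*c + b)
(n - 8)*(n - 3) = n^2 - 11*n + 24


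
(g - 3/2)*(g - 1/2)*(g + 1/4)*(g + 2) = g^4 + g^3/4 - 13*g^2/4 + 11*g/16 + 3/8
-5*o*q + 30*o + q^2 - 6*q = (-5*o + q)*(q - 6)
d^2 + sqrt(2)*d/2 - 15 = (d - 5*sqrt(2)/2)*(d + 3*sqrt(2))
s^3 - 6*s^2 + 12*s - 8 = (s - 2)^3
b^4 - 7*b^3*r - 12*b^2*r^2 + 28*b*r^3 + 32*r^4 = (b - 8*r)*(b - 2*r)*(b + r)*(b + 2*r)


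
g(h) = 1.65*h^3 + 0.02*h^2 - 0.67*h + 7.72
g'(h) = 4.95*h^2 + 0.04*h - 0.67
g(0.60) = 7.68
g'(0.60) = 1.14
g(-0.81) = 7.40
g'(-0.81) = 2.55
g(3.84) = 98.87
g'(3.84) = 72.47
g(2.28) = 25.85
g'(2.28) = 25.15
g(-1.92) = -2.60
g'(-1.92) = 17.50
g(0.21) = 7.60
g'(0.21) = -0.44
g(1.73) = 15.16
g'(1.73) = 14.21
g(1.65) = 14.08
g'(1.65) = 12.87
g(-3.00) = -34.64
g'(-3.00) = 43.76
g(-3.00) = -34.64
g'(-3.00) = 43.76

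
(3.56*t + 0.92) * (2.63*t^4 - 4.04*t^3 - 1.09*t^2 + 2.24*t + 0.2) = 9.3628*t^5 - 11.9628*t^4 - 7.5972*t^3 + 6.9716*t^2 + 2.7728*t + 0.184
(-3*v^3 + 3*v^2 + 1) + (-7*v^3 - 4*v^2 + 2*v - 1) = -10*v^3 - v^2 + 2*v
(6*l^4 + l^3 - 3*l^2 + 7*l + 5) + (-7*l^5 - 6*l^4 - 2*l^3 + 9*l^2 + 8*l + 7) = -7*l^5 - l^3 + 6*l^2 + 15*l + 12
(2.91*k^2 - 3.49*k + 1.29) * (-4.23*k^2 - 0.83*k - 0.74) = -12.3093*k^4 + 12.3474*k^3 - 4.7134*k^2 + 1.5119*k - 0.9546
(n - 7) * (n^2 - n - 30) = n^3 - 8*n^2 - 23*n + 210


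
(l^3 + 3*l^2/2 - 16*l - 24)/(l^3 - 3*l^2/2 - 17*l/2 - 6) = (l + 4)/(l + 1)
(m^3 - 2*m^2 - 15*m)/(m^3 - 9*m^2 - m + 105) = m/(m - 7)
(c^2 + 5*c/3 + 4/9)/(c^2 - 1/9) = (3*c + 4)/(3*c - 1)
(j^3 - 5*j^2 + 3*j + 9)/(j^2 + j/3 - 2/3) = 3*(j^2 - 6*j + 9)/(3*j - 2)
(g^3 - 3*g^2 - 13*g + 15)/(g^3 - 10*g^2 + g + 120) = (g - 1)/(g - 8)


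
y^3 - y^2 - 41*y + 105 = (y - 5)*(y - 3)*(y + 7)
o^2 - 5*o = o*(o - 5)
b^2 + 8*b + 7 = (b + 1)*(b + 7)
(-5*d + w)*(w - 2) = -5*d*w + 10*d + w^2 - 2*w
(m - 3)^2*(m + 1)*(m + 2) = m^4 - 3*m^3 - 7*m^2 + 15*m + 18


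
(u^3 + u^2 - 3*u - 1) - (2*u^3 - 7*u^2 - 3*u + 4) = -u^3 + 8*u^2 - 5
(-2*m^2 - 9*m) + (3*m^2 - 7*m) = m^2 - 16*m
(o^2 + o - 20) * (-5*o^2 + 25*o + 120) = -5*o^4 + 20*o^3 + 245*o^2 - 380*o - 2400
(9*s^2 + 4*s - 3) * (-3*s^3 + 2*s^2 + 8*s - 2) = -27*s^5 + 6*s^4 + 89*s^3 + 8*s^2 - 32*s + 6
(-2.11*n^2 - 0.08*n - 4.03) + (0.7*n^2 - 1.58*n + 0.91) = -1.41*n^2 - 1.66*n - 3.12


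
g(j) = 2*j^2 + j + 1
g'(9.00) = 37.00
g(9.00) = 172.00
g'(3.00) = 13.00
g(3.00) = 22.00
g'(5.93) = 24.72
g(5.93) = 77.26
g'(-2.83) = -10.32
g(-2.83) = 14.19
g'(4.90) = 20.60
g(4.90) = 53.92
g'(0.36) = 2.44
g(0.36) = 1.62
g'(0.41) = 2.64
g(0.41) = 1.75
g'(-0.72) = -1.88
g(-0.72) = 1.32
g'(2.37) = 10.48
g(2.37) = 14.60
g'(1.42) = 6.68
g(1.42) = 6.45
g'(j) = 4*j + 1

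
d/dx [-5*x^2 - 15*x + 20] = -10*x - 15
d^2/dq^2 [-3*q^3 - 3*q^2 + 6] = -18*q - 6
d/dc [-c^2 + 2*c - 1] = 2 - 2*c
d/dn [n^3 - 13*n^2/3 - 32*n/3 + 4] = 3*n^2 - 26*n/3 - 32/3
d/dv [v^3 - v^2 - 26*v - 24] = 3*v^2 - 2*v - 26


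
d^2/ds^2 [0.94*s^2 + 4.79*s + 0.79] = 1.88000000000000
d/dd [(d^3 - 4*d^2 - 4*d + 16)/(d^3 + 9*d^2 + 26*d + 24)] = (13*d^2 + 8*d - 128)/(d^4 + 14*d^3 + 73*d^2 + 168*d + 144)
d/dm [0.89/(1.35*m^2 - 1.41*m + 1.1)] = (1.2549 - 2.403*m)/(1.35*m^2 - 1.41*m + 1.1)^2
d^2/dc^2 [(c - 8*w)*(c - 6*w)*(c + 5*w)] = 6*c - 18*w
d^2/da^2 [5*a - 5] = 0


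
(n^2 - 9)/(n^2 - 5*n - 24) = (n - 3)/(n - 8)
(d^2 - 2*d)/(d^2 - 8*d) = (d - 2)/(d - 8)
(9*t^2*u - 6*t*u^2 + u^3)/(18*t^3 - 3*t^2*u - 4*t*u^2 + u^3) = u/(2*t + u)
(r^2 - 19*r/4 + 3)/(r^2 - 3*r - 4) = (r - 3/4)/(r + 1)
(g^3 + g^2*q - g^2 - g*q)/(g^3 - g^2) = (g + q)/g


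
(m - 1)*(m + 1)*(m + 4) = m^3 + 4*m^2 - m - 4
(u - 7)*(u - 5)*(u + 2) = u^3 - 10*u^2 + 11*u + 70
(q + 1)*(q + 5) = q^2 + 6*q + 5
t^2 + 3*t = t*(t + 3)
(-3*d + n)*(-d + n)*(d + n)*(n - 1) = 3*d^3*n - 3*d^3 - d^2*n^2 + d^2*n - 3*d*n^3 + 3*d*n^2 + n^4 - n^3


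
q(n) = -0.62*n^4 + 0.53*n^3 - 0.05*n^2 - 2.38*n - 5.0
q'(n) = -2.48*n^3 + 1.59*n^2 - 0.1*n - 2.38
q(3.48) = -82.48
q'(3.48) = -87.99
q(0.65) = -6.53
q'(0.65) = -2.45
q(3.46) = -80.74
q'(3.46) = -86.42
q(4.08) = -151.35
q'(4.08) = -144.76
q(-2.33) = -24.70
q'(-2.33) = 37.86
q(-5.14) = -498.82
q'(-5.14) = 376.92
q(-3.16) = -76.52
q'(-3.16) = 92.07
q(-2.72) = -43.50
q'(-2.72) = 59.56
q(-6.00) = -910.52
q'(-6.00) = 591.14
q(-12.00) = -13755.80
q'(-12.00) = 4513.22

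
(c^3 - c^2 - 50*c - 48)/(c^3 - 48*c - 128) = (c^2 + 7*c + 6)/(c^2 + 8*c + 16)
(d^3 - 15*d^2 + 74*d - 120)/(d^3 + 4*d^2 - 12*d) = (d^3 - 15*d^2 + 74*d - 120)/(d*(d^2 + 4*d - 12))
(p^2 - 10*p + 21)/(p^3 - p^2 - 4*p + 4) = (p^2 - 10*p + 21)/(p^3 - p^2 - 4*p + 4)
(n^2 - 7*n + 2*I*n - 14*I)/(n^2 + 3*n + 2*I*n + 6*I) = (n - 7)/(n + 3)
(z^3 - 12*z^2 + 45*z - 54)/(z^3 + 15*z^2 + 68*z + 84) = (z^3 - 12*z^2 + 45*z - 54)/(z^3 + 15*z^2 + 68*z + 84)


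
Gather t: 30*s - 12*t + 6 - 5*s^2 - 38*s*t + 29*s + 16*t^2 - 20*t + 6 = -5*s^2 + 59*s + 16*t^2 + t*(-38*s - 32) + 12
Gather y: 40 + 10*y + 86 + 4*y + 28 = 14*y + 154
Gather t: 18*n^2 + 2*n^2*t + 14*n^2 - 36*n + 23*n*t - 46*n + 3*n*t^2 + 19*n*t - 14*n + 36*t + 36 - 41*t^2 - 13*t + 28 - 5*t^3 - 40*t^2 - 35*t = 32*n^2 - 96*n - 5*t^3 + t^2*(3*n - 81) + t*(2*n^2 + 42*n - 12) + 64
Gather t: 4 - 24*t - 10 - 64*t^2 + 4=-64*t^2 - 24*t - 2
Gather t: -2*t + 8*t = 6*t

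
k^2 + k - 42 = (k - 6)*(k + 7)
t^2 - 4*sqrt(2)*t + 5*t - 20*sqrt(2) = (t + 5)*(t - 4*sqrt(2))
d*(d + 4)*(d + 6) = d^3 + 10*d^2 + 24*d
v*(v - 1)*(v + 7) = v^3 + 6*v^2 - 7*v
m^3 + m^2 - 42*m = m*(m - 6)*(m + 7)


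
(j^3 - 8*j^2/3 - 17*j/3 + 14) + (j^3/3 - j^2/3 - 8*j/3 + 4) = 4*j^3/3 - 3*j^2 - 25*j/3 + 18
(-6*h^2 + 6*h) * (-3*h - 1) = 18*h^3 - 12*h^2 - 6*h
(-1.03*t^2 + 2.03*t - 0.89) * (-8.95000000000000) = 9.2185*t^2 - 18.1685*t + 7.9655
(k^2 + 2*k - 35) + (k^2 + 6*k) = 2*k^2 + 8*k - 35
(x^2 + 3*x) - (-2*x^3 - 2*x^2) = 2*x^3 + 3*x^2 + 3*x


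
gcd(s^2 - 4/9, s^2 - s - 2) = 1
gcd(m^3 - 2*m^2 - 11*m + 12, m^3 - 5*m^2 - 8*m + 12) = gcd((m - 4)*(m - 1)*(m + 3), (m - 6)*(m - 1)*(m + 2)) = m - 1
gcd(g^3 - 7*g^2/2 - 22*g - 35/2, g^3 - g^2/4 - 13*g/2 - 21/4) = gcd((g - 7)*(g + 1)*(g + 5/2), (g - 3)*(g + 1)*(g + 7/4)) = g + 1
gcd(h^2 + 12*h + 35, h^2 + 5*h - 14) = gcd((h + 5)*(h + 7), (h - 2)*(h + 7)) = h + 7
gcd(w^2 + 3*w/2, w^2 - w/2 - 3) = w + 3/2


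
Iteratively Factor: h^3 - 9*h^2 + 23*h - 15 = (h - 5)*(h^2 - 4*h + 3) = (h - 5)*(h - 1)*(h - 3)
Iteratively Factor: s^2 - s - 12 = (s - 4)*(s + 3)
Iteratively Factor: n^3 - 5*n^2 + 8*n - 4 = (n - 2)*(n^2 - 3*n + 2) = (n - 2)*(n - 1)*(n - 2)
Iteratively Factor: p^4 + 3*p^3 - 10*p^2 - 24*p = (p + 2)*(p^3 + p^2 - 12*p) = p*(p + 2)*(p^2 + p - 12) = p*(p + 2)*(p + 4)*(p - 3)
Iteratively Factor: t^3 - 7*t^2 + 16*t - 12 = (t - 2)*(t^2 - 5*t + 6) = (t - 3)*(t - 2)*(t - 2)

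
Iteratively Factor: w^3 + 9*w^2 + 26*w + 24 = (w + 2)*(w^2 + 7*w + 12) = (w + 2)*(w + 4)*(w + 3)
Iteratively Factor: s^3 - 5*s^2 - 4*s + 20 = (s - 5)*(s^2 - 4) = (s - 5)*(s - 2)*(s + 2)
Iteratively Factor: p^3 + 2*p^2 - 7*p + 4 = (p + 4)*(p^2 - 2*p + 1) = (p - 1)*(p + 4)*(p - 1)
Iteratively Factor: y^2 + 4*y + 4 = (y + 2)*(y + 2)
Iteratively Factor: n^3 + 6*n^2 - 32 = (n + 4)*(n^2 + 2*n - 8) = (n - 2)*(n + 4)*(n + 4)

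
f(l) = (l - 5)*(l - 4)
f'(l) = 2*l - 9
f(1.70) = 7.59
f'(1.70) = -5.60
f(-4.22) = 75.79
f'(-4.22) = -17.44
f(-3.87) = 69.81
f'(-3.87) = -16.74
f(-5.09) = 91.72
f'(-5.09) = -19.18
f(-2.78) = 52.75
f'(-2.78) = -14.56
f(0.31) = 17.31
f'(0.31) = -8.38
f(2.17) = 5.18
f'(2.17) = -4.66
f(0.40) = 16.56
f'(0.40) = -8.20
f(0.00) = 20.00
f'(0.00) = -9.00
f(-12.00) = 272.00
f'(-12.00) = -33.00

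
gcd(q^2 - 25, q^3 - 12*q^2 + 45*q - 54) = 1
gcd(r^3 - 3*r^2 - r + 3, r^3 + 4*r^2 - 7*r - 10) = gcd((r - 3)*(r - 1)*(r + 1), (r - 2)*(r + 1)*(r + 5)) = r + 1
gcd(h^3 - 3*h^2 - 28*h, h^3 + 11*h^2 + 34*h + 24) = h + 4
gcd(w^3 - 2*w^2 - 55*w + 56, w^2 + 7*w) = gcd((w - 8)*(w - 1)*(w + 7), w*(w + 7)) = w + 7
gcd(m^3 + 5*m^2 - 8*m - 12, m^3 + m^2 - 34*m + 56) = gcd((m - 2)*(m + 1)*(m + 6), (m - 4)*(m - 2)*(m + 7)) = m - 2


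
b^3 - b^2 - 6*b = b*(b - 3)*(b + 2)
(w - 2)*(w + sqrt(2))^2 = w^3 - 2*w^2 + 2*sqrt(2)*w^2 - 4*sqrt(2)*w + 2*w - 4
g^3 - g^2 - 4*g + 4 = (g - 2)*(g - 1)*(g + 2)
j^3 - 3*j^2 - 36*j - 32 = (j - 8)*(j + 1)*(j + 4)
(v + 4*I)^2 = v^2 + 8*I*v - 16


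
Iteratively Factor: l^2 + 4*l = (l)*(l + 4)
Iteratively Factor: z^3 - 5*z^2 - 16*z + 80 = (z - 4)*(z^2 - z - 20) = (z - 4)*(z + 4)*(z - 5)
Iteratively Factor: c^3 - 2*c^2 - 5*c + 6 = (c - 3)*(c^2 + c - 2) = (c - 3)*(c - 1)*(c + 2)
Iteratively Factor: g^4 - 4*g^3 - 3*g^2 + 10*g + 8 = (g + 1)*(g^3 - 5*g^2 + 2*g + 8) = (g - 4)*(g + 1)*(g^2 - g - 2) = (g - 4)*(g + 1)^2*(g - 2)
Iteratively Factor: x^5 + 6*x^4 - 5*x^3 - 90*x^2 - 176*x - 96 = (x + 2)*(x^4 + 4*x^3 - 13*x^2 - 64*x - 48) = (x - 4)*(x + 2)*(x^3 + 8*x^2 + 19*x + 12) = (x - 4)*(x + 2)*(x + 4)*(x^2 + 4*x + 3) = (x - 4)*(x + 1)*(x + 2)*(x + 4)*(x + 3)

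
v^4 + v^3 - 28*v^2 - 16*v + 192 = (v - 4)*(v - 3)*(v + 4)^2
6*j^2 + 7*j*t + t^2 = (j + t)*(6*j + t)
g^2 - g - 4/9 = (g - 4/3)*(g + 1/3)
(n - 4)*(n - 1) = n^2 - 5*n + 4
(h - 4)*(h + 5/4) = h^2 - 11*h/4 - 5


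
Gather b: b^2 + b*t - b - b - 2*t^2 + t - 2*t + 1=b^2 + b*(t - 2) - 2*t^2 - t + 1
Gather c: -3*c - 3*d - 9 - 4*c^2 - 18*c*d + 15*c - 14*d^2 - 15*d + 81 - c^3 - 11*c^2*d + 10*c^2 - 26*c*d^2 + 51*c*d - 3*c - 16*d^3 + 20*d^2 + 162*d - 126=-c^3 + c^2*(6 - 11*d) + c*(-26*d^2 + 33*d + 9) - 16*d^3 + 6*d^2 + 144*d - 54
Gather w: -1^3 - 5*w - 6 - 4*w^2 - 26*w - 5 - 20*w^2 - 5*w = -24*w^2 - 36*w - 12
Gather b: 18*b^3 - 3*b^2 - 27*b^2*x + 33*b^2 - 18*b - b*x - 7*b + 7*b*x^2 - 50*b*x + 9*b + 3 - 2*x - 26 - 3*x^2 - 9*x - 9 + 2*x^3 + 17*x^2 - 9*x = 18*b^3 + b^2*(30 - 27*x) + b*(7*x^2 - 51*x - 16) + 2*x^3 + 14*x^2 - 20*x - 32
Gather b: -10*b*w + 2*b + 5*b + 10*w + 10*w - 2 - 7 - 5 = b*(7 - 10*w) + 20*w - 14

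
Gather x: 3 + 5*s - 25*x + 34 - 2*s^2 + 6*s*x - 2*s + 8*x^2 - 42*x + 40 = -2*s^2 + 3*s + 8*x^2 + x*(6*s - 67) + 77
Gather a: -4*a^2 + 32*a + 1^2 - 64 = -4*a^2 + 32*a - 63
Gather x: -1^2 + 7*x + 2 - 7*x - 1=0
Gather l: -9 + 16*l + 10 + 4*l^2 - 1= 4*l^2 + 16*l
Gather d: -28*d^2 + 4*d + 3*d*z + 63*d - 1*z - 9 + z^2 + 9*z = -28*d^2 + d*(3*z + 67) + z^2 + 8*z - 9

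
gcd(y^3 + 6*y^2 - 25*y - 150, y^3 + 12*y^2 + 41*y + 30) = y^2 + 11*y + 30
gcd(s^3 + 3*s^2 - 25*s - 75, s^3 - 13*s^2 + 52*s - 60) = s - 5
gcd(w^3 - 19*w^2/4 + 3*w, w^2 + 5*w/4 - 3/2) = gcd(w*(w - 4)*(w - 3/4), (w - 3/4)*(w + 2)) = w - 3/4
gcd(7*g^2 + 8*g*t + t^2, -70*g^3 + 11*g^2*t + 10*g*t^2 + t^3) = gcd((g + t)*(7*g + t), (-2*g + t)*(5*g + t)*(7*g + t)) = 7*g + t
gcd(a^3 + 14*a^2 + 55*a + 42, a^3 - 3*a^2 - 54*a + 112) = a + 7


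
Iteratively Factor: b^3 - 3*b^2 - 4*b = (b - 4)*(b^2 + b) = (b - 4)*(b + 1)*(b)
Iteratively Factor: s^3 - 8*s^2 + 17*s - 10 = (s - 5)*(s^2 - 3*s + 2) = (s - 5)*(s - 2)*(s - 1)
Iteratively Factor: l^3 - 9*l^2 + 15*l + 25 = (l - 5)*(l^2 - 4*l - 5) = (l - 5)*(l + 1)*(l - 5)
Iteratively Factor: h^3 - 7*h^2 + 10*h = (h - 2)*(h^2 - 5*h) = h*(h - 2)*(h - 5)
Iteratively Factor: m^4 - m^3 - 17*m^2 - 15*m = (m + 1)*(m^3 - 2*m^2 - 15*m) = (m - 5)*(m + 1)*(m^2 + 3*m) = (m - 5)*(m + 1)*(m + 3)*(m)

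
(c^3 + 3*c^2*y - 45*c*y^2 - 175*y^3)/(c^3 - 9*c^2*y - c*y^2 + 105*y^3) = (-c^2 - 10*c*y - 25*y^2)/(-c^2 + 2*c*y + 15*y^2)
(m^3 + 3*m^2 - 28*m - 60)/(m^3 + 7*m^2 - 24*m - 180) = (m + 2)/(m + 6)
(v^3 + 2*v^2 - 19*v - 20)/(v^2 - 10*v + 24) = (v^2 + 6*v + 5)/(v - 6)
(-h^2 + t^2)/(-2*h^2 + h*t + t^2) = (h + t)/(2*h + t)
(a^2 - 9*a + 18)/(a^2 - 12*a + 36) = (a - 3)/(a - 6)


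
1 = 1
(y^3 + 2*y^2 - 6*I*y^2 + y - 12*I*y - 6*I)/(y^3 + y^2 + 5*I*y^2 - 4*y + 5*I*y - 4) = (y^2 + y*(1 - 6*I) - 6*I)/(y^2 + 5*I*y - 4)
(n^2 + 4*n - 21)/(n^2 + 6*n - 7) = (n - 3)/(n - 1)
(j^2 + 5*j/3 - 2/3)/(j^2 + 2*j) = (j - 1/3)/j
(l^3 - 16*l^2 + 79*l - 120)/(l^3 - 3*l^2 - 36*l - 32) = (l^2 - 8*l + 15)/(l^2 + 5*l + 4)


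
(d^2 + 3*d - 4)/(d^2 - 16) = (d - 1)/(d - 4)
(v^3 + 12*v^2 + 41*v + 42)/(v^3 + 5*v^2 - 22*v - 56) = (v + 3)/(v - 4)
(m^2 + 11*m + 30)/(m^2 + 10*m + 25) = (m + 6)/(m + 5)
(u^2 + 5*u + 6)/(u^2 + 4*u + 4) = (u + 3)/(u + 2)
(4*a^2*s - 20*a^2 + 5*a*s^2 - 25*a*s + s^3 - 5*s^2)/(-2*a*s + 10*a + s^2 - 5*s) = (4*a^2 + 5*a*s + s^2)/(-2*a + s)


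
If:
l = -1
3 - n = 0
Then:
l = -1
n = 3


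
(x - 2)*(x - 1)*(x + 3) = x^3 - 7*x + 6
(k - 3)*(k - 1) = k^2 - 4*k + 3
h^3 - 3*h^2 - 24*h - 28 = (h - 7)*(h + 2)^2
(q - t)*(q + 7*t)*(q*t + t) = q^3*t + 6*q^2*t^2 + q^2*t - 7*q*t^3 + 6*q*t^2 - 7*t^3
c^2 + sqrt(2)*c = c*(c + sqrt(2))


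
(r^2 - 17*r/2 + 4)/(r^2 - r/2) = (r - 8)/r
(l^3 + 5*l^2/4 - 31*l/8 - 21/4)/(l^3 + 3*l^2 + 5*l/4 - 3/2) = (4*l^2 - l - 14)/(2*(2*l^2 + 3*l - 2))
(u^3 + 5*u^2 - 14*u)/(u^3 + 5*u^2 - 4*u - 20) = u*(u + 7)/(u^2 + 7*u + 10)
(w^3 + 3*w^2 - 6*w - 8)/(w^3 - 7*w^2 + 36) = (w^3 + 3*w^2 - 6*w - 8)/(w^3 - 7*w^2 + 36)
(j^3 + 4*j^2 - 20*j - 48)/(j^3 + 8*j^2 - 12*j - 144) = (j + 2)/(j + 6)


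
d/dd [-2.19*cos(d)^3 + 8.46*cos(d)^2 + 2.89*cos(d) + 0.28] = (6.57*cos(d)^2 - 16.92*cos(d) - 2.89)*sin(d)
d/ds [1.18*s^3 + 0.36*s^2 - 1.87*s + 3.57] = 3.54*s^2 + 0.72*s - 1.87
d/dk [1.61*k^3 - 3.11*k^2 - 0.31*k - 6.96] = 4.83*k^2 - 6.22*k - 0.31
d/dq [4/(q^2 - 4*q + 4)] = 8*(2 - q)/(q^2 - 4*q + 4)^2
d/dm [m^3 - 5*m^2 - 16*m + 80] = 3*m^2 - 10*m - 16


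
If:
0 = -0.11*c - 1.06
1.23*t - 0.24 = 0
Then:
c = -9.64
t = 0.20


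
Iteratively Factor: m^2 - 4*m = (m)*(m - 4)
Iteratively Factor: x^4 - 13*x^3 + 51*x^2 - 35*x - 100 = (x - 5)*(x^3 - 8*x^2 + 11*x + 20) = (x - 5)^2*(x^2 - 3*x - 4) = (x - 5)^2*(x + 1)*(x - 4)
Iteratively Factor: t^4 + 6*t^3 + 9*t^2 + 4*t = (t + 4)*(t^3 + 2*t^2 + t) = (t + 1)*(t + 4)*(t^2 + t) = t*(t + 1)*(t + 4)*(t + 1)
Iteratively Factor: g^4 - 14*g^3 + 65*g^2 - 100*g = (g - 5)*(g^3 - 9*g^2 + 20*g) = (g - 5)*(g - 4)*(g^2 - 5*g) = (g - 5)^2*(g - 4)*(g)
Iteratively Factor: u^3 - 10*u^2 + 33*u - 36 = (u - 4)*(u^2 - 6*u + 9) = (u - 4)*(u - 3)*(u - 3)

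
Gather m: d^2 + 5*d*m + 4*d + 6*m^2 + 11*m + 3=d^2 + 4*d + 6*m^2 + m*(5*d + 11) + 3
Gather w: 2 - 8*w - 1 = 1 - 8*w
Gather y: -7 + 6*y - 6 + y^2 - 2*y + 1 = y^2 + 4*y - 12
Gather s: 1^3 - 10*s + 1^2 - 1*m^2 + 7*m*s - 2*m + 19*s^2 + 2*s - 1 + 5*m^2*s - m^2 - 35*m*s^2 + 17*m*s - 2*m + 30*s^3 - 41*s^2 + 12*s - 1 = -2*m^2 - 4*m + 30*s^3 + s^2*(-35*m - 22) + s*(5*m^2 + 24*m + 4)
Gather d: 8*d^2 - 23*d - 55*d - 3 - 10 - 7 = 8*d^2 - 78*d - 20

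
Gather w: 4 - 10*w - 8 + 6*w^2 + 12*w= 6*w^2 + 2*w - 4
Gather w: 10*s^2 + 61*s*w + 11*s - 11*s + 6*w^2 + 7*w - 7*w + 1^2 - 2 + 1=10*s^2 + 61*s*w + 6*w^2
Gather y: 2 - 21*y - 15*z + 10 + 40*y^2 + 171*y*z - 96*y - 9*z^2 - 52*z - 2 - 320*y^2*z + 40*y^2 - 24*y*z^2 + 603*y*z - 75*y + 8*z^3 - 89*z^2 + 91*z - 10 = y^2*(80 - 320*z) + y*(-24*z^2 + 774*z - 192) + 8*z^3 - 98*z^2 + 24*z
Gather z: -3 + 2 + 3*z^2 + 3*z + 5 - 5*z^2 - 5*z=-2*z^2 - 2*z + 4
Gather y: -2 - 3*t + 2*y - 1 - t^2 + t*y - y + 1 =-t^2 - 3*t + y*(t + 1) - 2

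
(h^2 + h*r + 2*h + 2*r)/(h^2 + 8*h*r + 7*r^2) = (h + 2)/(h + 7*r)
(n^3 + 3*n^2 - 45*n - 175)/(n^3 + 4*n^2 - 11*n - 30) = (n^2 - 2*n - 35)/(n^2 - n - 6)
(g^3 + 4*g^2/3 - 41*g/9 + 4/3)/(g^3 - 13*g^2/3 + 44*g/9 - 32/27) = 3*(g + 3)/(3*g - 8)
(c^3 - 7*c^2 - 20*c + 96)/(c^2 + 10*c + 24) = (c^2 - 11*c + 24)/(c + 6)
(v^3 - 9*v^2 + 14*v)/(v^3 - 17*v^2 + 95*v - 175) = v*(v - 2)/(v^2 - 10*v + 25)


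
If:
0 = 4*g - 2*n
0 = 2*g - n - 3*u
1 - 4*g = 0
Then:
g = 1/4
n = 1/2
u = 0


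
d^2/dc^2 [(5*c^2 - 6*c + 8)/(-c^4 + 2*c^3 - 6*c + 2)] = 2*(-15*c^8 + 66*c^7 - 196*c^6 + 492*c^5 - 600*c^4 + 236*c^3 + 48*c^2 + 96*c - 236)/(c^12 - 6*c^11 + 12*c^10 + 10*c^9 - 78*c^8 + 96*c^7 + 84*c^6 - 288*c^5 + 156*c^4 + 192*c^3 - 216*c^2 + 72*c - 8)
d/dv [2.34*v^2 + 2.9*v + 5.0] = 4.68*v + 2.9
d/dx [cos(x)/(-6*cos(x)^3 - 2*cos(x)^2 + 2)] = -(9*cos(x) + cos(2*x) + 3*cos(3*x) + 3)*sin(x)/(4*(3*cos(x)^3 + cos(x)^2 - 1)^2)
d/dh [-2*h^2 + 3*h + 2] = 3 - 4*h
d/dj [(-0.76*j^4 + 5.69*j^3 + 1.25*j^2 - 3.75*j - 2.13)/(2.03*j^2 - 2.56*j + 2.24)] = (-3.0856*j^5 + 17.3875*j^4 - 35.9424*j^3 + 42.6493*j^2 + 14.2478*j - 13.8528)/(4.1209*j^4 - 10.3936*j^3 + 15.648*j^2 - 11.4688*j + 5.0176)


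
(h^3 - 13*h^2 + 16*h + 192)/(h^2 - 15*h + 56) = (h^2 - 5*h - 24)/(h - 7)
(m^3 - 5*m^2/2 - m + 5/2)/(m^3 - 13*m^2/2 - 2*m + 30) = (m^2 - 1)/(m^2 - 4*m - 12)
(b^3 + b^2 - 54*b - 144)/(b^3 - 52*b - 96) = (b + 3)/(b + 2)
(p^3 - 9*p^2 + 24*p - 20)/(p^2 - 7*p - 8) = (-p^3 + 9*p^2 - 24*p + 20)/(-p^2 + 7*p + 8)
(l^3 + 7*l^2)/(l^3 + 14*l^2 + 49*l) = l/(l + 7)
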